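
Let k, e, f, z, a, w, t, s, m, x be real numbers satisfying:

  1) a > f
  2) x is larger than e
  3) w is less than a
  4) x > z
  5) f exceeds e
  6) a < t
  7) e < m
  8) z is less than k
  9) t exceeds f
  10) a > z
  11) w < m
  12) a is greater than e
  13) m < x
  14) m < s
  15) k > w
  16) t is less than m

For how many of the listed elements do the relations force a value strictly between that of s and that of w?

The relations place w below s. An element lies strictly between them when it is forced above w and also forced below s.
Above w: {a, k, t, m, x}. Below s: {e, f, z, a, t, m}.
Intersection: {a, t, m} — 3.

3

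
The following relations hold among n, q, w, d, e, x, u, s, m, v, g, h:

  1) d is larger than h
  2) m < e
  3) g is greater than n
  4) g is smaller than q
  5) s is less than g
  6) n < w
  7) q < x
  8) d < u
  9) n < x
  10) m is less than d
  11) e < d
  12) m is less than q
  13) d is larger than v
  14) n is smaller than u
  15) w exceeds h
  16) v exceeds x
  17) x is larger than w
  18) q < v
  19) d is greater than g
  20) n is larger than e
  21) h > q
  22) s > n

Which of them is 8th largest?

g

Piecing the relations together gives one ordering: m < e < n < s < g < q < h < w < x < v < d < u.
Counting 8 from the largest end gives g.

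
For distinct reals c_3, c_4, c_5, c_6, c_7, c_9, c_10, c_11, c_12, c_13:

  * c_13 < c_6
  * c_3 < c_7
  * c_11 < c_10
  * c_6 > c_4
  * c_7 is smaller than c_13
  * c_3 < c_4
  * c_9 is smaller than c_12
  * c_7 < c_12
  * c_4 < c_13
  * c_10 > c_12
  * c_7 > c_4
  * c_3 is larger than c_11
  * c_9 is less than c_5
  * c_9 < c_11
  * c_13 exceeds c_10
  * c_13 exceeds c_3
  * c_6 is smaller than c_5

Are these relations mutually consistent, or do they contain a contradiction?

consistent

The single ordering c_9 < c_11 < c_3 < c_4 < c_7 < c_12 < c_10 < c_13 < c_6 < c_5 satisfies every listed relation, so no contradiction arises.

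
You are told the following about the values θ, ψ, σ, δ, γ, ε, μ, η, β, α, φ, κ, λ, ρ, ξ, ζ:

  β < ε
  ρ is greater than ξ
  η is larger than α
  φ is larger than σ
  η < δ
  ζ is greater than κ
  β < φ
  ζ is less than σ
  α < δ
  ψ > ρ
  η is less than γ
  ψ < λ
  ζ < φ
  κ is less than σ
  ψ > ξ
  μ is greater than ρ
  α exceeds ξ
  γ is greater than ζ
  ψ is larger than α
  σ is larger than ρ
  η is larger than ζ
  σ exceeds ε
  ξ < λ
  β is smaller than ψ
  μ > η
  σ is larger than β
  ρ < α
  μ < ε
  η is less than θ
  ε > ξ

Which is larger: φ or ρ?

ρ < α and α < η give ρ < η.
Then η < μ extends the chain to μ.
Then μ < ε extends the chain to ε.
Then ε < σ extends the chain to σ.
With σ < φ: ρ < α < η < μ < ε < σ < φ.
So ρ < φ; φ is the larger of the two.

φ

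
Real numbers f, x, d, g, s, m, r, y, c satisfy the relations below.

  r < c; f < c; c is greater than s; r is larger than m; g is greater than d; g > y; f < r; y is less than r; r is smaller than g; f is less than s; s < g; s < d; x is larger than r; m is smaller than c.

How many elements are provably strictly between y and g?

1

The relations place y below g. An element lies strictly between them when it is forced above y and also forced below g.
Above y: {r, x, c}. Below g: {f, s, m, r, d}.
Intersection: {r} — 1.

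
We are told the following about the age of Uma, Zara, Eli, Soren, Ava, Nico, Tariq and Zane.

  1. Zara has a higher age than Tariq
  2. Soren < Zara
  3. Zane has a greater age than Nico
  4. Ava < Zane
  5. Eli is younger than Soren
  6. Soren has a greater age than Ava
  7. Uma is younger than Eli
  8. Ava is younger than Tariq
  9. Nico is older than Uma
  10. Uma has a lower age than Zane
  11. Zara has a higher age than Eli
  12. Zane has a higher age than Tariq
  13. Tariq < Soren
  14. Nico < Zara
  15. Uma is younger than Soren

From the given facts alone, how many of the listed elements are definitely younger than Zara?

6

Directly below Zara: Tariq, Eli, Nico, Soren.
One step further: Uma, Ava (6 so far).
No other element is forced below Zara by the given relations, so the count is 6.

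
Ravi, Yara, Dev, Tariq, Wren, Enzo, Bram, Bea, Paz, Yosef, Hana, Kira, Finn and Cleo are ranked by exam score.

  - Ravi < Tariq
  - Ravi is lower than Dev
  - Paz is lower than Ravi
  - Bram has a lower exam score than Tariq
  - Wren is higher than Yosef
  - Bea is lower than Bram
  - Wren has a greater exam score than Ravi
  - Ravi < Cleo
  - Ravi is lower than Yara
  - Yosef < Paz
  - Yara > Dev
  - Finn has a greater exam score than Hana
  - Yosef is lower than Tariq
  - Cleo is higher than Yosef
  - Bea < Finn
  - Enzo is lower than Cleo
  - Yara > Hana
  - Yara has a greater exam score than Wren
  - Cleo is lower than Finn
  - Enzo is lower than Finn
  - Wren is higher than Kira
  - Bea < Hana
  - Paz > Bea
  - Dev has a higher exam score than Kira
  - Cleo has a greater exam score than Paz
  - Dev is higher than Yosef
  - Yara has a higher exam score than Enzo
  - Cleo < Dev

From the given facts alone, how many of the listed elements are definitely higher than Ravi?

From Ravi the given relations immediately reach Cleo, Dev, Tariq, Wren, Yara.
From those, Finn — 6 in total.
No other element is forced above Ravi by the given relations, so the count is 6.

6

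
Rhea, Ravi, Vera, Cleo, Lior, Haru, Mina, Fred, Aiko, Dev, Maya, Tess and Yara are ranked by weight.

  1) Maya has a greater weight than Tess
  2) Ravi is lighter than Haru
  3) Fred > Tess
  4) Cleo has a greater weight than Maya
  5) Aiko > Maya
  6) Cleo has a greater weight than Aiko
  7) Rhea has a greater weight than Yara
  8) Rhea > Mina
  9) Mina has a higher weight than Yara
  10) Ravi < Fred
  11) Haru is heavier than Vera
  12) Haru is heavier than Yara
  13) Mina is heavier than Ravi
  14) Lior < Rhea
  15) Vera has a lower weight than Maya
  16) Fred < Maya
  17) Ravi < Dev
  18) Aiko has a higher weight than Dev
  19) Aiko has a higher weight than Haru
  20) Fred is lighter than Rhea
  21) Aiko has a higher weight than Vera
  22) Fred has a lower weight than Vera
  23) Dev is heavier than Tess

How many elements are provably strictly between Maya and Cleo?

The relations place Maya below Cleo. An element lies strictly between them when it is forced above Maya and also forced below Cleo.
Above Maya: {Aiko}. Below Cleo: {Tess, Ravi, Fred, Yara, Vera, Dev, Haru, Aiko}.
Intersection: {Aiko} — 1.

1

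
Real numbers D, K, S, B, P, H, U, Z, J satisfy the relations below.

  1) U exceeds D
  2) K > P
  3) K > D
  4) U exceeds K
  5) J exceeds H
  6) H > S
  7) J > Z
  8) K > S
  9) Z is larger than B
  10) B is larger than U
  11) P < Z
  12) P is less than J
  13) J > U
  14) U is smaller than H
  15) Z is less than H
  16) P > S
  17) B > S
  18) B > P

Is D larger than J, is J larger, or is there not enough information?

Chaining the given relations: D < K < U < B < Z < H < J.
So J is larger.

J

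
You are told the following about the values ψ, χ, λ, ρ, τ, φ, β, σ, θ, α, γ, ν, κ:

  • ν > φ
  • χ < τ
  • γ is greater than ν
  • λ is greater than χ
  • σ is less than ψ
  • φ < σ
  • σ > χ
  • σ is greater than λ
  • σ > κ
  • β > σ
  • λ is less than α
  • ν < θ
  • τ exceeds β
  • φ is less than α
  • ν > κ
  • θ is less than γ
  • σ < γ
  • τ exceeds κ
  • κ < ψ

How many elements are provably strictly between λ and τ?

The relations place λ below τ. An element lies strictly between them when it is forced above λ and also forced below τ.
Above λ: {σ, ψ, β, γ, α}. Below τ: {φ, χ, κ, σ, β}.
Intersection: {σ, β} — 2.

2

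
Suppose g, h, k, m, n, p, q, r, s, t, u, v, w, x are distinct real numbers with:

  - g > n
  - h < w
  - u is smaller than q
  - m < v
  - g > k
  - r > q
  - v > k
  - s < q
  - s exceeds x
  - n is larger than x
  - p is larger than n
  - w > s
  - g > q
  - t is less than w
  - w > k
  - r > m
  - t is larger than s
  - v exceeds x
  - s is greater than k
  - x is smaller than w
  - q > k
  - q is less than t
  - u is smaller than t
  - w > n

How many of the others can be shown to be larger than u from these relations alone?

The elements the relations force above u are q, r, g, t, w — no chain reaches any other.
That is 5.

5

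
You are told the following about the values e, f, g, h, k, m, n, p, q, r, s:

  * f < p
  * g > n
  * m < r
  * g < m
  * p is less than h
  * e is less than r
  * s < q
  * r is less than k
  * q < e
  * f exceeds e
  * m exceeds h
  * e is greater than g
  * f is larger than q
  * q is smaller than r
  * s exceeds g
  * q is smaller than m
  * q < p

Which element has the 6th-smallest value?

Piecing the relations together gives one ordering: n < g < s < q < e < f < p < h < m < r < k.
Counting 6 from the smallest end gives f.

f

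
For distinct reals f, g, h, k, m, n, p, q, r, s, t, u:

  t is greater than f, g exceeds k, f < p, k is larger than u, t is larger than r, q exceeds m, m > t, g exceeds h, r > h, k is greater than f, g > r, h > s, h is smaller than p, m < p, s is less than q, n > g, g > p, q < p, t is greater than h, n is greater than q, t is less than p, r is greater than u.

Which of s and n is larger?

n

Chaining the given relations: s < h < r < t < m < q < p < g < n.
So s < n; n is the larger of the two.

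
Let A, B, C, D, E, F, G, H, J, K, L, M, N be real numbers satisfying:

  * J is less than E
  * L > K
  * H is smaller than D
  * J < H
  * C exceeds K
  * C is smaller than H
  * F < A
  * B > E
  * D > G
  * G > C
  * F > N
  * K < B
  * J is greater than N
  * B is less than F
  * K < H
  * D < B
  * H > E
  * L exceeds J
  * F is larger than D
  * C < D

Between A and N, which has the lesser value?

N < J and J < H give N < H.
Then H < D extends the chain to D.
Then D < F extends the chain to F.
Then F < A extends the chain to A.
So N < A; N is the smaller of the two.

N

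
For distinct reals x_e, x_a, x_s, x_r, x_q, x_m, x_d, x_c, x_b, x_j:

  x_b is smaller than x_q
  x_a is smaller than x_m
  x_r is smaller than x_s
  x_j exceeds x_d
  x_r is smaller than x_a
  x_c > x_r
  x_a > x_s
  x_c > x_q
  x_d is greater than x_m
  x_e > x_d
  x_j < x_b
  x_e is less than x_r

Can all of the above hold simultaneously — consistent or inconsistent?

inconsistent

Chaining the given relations yields x_e < x_r < x_s < x_a < x_m < x_d, so x_e < x_d. But one relation states x_d < x_e. These cannot both hold.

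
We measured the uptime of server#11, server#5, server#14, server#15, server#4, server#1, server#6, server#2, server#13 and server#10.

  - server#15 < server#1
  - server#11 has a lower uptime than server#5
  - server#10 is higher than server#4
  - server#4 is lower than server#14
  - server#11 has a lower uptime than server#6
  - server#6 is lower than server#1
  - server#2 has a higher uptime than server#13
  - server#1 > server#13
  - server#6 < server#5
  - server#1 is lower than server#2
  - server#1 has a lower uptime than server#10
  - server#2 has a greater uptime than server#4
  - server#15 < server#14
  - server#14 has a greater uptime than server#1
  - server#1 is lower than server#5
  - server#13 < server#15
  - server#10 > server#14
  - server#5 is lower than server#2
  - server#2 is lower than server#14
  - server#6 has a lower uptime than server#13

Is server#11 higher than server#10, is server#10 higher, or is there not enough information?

server#11 < server#6 and server#6 < server#13 give server#11 < server#13.
Then server#13 < server#15 extends the chain to server#15.
Then server#15 < server#1 extends the chain to server#1.
Then server#1 < server#5 extends the chain to server#5.
With server#5 < server#2: server#11 < server#6 < server#13 < server#15 < server#1 < server#5 < server#2.
With server#2 < server#14: server#11 < server#6 < server#13 < server#15 < server#1 < server#5 < server#2 < server#14.
Then server#14 < server#10 extends the chain to server#10.
So server#10 is higher.

server#10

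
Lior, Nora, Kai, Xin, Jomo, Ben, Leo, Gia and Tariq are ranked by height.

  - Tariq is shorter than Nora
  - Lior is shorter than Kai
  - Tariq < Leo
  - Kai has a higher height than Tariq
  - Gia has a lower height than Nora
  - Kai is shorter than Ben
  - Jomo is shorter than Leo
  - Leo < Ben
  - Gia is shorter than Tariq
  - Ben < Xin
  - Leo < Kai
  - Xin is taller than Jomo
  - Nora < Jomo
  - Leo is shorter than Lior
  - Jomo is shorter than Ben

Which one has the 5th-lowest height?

Chaining the given pairs: Gia < Tariq < Nora < Jomo < Leo < Lior < Kai < Ben < Xin.
Counting 5 from the smallest end gives Leo.

Leo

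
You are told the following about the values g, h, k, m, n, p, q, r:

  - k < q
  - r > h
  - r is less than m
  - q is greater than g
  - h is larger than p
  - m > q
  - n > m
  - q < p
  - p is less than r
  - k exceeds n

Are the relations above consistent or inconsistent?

We have k < q stated directly, yet also q < p < h < r < m < n < k by chaining the others — so q < k. Contradiction.

inconsistent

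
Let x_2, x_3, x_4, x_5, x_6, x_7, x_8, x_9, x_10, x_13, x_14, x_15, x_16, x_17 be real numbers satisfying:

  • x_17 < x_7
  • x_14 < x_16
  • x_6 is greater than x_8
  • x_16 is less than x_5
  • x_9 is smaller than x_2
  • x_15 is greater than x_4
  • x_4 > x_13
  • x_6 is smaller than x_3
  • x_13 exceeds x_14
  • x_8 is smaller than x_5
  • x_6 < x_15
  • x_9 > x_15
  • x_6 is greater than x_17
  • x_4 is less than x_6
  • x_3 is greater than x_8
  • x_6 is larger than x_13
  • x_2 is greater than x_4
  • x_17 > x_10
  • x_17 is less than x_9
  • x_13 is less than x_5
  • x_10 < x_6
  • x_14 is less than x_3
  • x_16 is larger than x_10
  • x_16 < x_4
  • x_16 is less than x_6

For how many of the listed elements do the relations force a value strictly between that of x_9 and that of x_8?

The relations place x_8 below x_9. An element lies strictly between them when it is forced above x_8 and also forced below x_9.
Above x_8: {x_5, x_6, x_15, x_3, x_2}. Below x_9: {x_14, x_13, x_10, x_17, x_16, x_4, x_6, x_15}.
Intersection: {x_6, x_15} — 2.

2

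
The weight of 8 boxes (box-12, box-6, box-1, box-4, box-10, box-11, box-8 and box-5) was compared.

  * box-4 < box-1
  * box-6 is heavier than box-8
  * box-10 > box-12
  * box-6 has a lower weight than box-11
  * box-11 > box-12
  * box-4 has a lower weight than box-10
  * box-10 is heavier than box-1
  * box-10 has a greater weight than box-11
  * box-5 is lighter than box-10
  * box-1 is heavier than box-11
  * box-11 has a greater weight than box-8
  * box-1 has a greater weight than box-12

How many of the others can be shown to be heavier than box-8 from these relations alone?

From box-8 the given relations immediately reach box-6, box-11.
From those, box-1, box-10 — 4 in total.
Nothing else is reachable above box-8; 4 in all.

4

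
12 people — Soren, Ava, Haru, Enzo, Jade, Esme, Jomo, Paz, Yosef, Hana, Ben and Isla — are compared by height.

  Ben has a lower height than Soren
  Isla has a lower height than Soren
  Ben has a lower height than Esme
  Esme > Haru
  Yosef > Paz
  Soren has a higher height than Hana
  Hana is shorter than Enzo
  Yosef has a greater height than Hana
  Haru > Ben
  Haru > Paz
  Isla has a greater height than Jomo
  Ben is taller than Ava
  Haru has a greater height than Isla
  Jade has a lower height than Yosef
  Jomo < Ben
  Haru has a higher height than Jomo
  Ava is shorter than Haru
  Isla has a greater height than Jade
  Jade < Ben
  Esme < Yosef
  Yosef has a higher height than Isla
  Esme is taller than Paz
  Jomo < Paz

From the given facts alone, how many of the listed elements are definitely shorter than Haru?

6

From Haru the given relations immediately reach Jomo, Ava, Isla, Ben, Paz.
From those, Jade — 6 in total.
Nothing else is reachable below Haru; 6 in all.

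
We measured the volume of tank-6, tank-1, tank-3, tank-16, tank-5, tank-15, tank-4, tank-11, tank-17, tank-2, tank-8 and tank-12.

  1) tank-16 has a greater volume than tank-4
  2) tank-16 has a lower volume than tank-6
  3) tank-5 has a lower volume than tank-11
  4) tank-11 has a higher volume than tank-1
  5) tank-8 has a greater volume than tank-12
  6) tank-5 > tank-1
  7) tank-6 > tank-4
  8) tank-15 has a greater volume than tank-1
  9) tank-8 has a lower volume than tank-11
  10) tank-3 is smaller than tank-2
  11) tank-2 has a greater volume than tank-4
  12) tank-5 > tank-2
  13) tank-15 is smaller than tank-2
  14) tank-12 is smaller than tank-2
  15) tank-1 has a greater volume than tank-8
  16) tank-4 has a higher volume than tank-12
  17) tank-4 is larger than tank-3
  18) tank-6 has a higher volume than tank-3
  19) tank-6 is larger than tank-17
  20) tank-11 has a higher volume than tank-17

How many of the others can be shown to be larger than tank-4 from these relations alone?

5

Directly above tank-4: tank-16, tank-2, tank-6.
One step further: tank-5 (4 so far).
One step further: tank-11 (5 so far).
Nothing else is reachable above tank-4; 5 in all.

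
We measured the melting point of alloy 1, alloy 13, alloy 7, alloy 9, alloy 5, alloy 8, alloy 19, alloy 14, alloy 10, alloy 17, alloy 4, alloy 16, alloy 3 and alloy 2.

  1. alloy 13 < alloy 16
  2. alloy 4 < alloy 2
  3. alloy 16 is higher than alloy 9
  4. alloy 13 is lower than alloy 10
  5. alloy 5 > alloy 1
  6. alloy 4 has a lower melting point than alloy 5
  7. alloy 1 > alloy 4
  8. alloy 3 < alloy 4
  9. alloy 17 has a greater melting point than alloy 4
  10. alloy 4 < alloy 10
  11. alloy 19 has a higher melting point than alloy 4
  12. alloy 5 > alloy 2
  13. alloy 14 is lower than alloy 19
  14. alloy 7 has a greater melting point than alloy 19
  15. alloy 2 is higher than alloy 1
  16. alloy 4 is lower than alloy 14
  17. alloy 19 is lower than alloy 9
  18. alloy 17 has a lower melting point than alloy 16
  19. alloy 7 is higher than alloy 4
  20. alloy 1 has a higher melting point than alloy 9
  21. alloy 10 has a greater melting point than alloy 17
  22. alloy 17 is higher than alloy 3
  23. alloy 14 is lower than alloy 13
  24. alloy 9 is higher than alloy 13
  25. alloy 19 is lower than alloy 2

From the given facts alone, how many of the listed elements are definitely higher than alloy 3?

12

From alloy 3 the given relations immediately reach alloy 4, alloy 17.
From those, alloy 14, alloy 19, alloy 10, alloy 7, alloy 1, alloy 2, alloy 16, alloy 5 — 10 in total.
From those, alloy 13, alloy 9 — 12 in total.
Nothing else is reachable above alloy 3; 12 in all.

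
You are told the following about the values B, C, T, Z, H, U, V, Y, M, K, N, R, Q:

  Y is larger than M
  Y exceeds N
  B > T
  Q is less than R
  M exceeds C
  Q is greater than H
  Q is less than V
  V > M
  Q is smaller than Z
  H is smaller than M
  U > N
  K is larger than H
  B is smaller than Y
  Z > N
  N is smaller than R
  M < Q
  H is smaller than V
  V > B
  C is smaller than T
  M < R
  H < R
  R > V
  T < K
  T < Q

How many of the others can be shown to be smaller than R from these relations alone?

8

The elements the relations force below R are N, C, T, H, M, Q, B, V — no chain reaches any other.
That is 8.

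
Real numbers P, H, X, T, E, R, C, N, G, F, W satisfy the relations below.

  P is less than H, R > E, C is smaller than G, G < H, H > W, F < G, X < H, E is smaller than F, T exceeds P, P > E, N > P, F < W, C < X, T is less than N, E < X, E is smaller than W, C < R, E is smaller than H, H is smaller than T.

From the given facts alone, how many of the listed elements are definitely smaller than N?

9

Directly below N: P, T.
One step further: E, H (4 so far).
One step further: G, W, X (7 so far).
One step further: C, F (9 so far).
No other element is forced below N by the given relations, so the count is 9.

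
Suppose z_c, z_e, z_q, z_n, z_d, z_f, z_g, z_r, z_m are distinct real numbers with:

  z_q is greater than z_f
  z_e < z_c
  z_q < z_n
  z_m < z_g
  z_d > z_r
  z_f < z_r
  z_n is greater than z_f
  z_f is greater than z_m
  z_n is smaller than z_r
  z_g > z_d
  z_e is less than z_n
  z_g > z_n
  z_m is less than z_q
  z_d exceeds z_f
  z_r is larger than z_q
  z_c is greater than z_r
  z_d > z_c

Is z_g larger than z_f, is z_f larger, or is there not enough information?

z_g

The relevant relations are z_f < z_q; z_q < z_n; z_n < z_r; z_r < z_c; z_c < z_d; z_d < z_g.
Chaining these gives z_f < z_q < z_n < z_r < z_c < z_d < z_g.
So z_g is larger.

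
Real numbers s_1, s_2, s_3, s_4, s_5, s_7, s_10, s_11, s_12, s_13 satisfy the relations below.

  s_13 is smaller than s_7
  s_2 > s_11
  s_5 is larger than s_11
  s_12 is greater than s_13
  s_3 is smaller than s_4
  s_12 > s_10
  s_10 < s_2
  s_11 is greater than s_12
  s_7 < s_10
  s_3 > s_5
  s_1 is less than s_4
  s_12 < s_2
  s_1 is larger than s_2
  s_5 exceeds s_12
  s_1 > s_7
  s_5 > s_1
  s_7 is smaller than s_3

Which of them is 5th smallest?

The consecutive relations fix a unique order: s_13 < s_7 < s_10 < s_12 < s_11 < s_2 < s_1 < s_5 < s_3 < s_4.
The 5th smallest is s_11.

s_11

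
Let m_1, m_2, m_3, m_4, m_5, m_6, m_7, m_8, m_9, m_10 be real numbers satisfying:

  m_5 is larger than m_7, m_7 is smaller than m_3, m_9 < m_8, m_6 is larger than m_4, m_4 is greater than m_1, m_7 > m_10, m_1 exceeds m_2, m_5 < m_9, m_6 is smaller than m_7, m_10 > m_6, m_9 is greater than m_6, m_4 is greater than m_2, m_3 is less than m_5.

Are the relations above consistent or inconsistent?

consistent

The single ordering m_2 < m_1 < m_4 < m_6 < m_10 < m_7 < m_3 < m_5 < m_9 < m_8 satisfies every listed relation, so no contradiction arises.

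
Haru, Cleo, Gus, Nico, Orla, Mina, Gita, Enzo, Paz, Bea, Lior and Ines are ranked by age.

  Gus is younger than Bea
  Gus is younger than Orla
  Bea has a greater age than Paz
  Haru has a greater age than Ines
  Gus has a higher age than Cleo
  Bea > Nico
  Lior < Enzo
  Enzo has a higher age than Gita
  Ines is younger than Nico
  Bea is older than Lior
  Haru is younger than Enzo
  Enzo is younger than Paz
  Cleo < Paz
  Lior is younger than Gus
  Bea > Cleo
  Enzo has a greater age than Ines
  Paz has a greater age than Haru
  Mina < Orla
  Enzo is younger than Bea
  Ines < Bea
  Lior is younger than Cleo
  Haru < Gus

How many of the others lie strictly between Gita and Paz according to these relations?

1

The relations place Gita below Paz. An element lies strictly between them when it is forced above Gita and also forced below Paz.
Above Gita: {Enzo, Bea}. Below Paz: {Lior, Cleo, Ines, Haru, Enzo}.
Intersection: {Enzo} — 1.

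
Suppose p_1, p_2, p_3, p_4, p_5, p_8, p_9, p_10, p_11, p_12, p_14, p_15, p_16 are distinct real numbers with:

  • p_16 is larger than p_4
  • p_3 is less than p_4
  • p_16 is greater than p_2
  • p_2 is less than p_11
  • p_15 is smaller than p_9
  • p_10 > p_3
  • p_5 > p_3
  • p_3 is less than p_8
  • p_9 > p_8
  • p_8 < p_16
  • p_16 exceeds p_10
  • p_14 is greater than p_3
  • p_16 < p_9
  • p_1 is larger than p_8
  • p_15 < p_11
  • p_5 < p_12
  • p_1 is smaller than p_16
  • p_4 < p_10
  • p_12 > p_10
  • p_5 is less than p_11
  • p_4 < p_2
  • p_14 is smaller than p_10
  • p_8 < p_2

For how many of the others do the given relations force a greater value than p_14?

Directly above p_14: p_10.
One step further: p_16, p_12 (3 so far).
One step further: p_9 (4 so far).
No other element is forced above p_14 by the given relations, so the count is 4.

4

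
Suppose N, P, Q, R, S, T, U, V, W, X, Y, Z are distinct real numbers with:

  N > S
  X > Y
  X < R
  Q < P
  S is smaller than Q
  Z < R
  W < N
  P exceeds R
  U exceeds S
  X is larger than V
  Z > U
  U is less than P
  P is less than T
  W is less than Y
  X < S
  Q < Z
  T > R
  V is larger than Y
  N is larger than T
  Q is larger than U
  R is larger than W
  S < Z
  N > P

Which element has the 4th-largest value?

R

The consecutive relations fix a unique order: W < Y < V < X < S < U < Q < Z < R < P < T < N.
The 4th largest is R.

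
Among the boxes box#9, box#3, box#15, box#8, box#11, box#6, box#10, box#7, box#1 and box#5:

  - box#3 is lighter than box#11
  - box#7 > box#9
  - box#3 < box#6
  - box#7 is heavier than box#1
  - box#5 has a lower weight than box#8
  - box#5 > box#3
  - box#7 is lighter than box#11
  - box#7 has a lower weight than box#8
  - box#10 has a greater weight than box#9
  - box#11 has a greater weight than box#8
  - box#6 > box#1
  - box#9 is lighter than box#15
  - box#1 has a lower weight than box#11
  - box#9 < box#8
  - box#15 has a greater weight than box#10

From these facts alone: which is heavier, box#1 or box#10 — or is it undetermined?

Following every chain through box#1: above box#1 we get box#7, box#8, box#6, box#11.
box#10 is not reached, and no chain runs the other way from box#10 to box#1.
So the given relations leave the order of box#1 and box#10 undetermined.

undetermined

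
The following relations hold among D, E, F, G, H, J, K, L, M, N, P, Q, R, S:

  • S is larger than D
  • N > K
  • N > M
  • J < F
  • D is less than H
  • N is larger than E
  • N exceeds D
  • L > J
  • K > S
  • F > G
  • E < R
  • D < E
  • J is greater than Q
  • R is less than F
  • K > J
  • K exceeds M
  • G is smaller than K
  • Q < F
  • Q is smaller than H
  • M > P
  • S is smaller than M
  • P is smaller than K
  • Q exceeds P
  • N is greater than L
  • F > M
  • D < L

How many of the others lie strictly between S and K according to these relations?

Chaining upward from S reaches: M, F, N.
Chaining downward from K reaches: P, Q, D, G, J, M.
Strictly between S and K are those in both lists: M — 1 element.

1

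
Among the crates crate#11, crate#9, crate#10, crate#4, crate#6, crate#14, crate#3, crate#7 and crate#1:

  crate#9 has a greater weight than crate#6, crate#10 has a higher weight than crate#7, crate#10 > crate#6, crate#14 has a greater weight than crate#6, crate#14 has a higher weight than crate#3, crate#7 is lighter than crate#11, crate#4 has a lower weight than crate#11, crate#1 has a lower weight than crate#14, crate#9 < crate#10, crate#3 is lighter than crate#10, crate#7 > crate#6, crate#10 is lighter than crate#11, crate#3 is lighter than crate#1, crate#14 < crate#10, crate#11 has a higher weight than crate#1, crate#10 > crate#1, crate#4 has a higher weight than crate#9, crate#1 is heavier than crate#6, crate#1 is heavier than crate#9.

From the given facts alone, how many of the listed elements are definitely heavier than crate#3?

4

From crate#3 the given relations immediately reach crate#1, crate#14, crate#10.
From those, crate#11 — 4 in total.
No other element is forced above crate#3 by the given relations, so the count is 4.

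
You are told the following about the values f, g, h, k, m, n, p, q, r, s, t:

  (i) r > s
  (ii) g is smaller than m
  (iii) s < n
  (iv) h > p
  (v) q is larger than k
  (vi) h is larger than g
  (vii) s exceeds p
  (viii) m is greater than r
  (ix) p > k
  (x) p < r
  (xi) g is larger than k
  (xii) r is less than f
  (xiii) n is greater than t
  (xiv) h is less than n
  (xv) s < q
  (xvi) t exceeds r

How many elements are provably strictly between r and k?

Chaining upward from k reaches: p, s, g, h, q, t, m, n, f.
Chaining downward from r reaches: p, s.
Strictly between k and r are those in both lists: p, s — 2 elements.

2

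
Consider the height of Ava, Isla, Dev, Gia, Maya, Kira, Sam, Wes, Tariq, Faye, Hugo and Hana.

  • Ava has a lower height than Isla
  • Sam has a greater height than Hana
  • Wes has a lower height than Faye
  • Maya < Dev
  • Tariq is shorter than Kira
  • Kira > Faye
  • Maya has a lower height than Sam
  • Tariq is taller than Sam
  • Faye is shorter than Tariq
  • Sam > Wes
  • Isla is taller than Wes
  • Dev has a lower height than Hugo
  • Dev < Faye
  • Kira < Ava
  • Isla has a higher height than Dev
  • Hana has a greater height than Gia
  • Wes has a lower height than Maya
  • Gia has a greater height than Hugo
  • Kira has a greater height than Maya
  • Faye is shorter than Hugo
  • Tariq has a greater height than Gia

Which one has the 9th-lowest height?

The consecutive relations fix a unique order: Wes < Maya < Dev < Faye < Hugo < Gia < Hana < Sam < Tariq < Kira < Ava < Isla.
The 9th smallest is Tariq.

Tariq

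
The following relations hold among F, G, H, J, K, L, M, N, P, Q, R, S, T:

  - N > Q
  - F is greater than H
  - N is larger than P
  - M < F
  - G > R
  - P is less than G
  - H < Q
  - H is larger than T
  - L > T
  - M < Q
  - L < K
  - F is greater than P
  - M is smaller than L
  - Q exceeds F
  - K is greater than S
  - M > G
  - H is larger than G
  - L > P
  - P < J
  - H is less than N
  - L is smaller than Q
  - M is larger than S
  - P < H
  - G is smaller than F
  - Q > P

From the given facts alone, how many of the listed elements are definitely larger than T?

From T the given relations immediately reach H, L.
From those, K, F, Q, N — 6 in total.
Nothing else is reachable above T; 6 in all.

6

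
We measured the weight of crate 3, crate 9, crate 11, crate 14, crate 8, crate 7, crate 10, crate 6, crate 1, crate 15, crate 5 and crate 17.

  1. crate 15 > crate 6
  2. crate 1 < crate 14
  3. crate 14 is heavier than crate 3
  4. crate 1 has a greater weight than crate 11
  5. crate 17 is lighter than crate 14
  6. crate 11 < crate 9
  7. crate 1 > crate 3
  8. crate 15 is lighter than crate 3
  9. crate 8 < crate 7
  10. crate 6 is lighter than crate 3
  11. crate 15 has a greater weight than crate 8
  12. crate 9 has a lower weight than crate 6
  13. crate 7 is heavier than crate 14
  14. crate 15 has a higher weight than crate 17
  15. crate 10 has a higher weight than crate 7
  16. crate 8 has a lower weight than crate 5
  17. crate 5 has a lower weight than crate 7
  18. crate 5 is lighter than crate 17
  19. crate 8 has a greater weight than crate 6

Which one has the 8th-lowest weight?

Piecing the relations together gives one ordering: crate 11 < crate 9 < crate 6 < crate 8 < crate 5 < crate 17 < crate 15 < crate 3 < crate 1 < crate 14 < crate 7 < crate 10.
The 8th smallest is crate 3.

crate 3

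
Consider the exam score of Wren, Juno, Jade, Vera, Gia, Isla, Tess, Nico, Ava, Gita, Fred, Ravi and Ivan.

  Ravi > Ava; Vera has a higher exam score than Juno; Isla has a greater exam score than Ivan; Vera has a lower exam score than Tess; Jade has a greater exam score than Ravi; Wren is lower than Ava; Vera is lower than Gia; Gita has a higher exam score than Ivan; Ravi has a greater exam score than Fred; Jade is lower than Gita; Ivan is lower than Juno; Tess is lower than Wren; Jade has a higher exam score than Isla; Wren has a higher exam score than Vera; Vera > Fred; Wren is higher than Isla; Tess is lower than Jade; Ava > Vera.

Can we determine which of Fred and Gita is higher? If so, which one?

Chaining the given relations: Fred < Vera < Tess < Wren < Ava < Ravi < Jade < Gita.
So Gita is higher.

Gita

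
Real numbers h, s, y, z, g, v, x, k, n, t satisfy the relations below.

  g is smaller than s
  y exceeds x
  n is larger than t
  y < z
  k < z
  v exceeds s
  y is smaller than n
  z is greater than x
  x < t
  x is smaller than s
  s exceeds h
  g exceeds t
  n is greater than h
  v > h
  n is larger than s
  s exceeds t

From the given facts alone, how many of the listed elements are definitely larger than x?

The elements the relations force above x are t, g, y, z, s, v, n — no chain reaches any other.
That is 7.

7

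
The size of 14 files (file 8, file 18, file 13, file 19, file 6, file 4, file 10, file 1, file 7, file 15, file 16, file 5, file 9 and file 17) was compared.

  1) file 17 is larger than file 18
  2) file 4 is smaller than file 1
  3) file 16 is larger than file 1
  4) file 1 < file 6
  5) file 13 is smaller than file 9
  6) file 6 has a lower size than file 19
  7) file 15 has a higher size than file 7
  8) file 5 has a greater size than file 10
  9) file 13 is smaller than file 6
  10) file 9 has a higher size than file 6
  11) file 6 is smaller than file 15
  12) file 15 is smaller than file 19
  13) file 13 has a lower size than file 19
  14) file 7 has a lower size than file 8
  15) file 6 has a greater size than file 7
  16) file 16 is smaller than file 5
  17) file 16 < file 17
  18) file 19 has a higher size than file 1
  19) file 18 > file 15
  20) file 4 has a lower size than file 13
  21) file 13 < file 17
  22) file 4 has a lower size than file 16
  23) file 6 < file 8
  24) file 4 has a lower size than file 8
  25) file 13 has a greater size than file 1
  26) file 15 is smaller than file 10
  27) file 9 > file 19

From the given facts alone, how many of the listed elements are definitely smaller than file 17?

8

From file 17 the given relations immediately reach file 13, file 16, file 18.
From those, file 4, file 1, file 15 — 6 in total.
From those, file 7, file 6 — 8 in total.
No other element is forced below file 17 by the given relations, so the count is 8.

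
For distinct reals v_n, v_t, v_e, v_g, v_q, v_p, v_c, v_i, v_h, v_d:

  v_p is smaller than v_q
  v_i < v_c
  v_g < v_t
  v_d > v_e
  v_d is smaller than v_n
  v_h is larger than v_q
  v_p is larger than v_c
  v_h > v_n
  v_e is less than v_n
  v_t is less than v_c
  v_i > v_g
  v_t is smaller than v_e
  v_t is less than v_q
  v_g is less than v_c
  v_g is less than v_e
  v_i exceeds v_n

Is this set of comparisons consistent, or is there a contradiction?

Every relation is compatible with v_g < v_t < v_e < v_d < v_n < v_i < v_c < v_p < v_q < v_h; the set is consistent.

consistent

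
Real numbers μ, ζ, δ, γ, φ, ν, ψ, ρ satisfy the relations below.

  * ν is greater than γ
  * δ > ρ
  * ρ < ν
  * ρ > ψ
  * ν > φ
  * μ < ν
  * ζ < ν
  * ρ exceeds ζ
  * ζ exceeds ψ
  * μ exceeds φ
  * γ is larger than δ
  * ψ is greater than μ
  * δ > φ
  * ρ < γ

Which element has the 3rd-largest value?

Chaining the given pairs: φ < μ < ψ < ζ < ρ < δ < γ < ν.
Counting 3 from the largest end gives δ.

δ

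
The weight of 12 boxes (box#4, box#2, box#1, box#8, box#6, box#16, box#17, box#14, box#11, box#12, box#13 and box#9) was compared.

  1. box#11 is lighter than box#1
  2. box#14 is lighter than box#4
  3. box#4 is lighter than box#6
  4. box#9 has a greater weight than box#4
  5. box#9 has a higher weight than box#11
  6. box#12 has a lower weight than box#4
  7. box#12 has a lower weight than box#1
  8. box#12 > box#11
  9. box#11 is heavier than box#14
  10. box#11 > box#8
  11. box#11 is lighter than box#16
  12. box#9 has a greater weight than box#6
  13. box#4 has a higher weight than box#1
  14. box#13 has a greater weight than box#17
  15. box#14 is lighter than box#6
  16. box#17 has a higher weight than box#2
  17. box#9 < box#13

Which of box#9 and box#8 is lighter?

Chaining the given relations: box#8 < box#11 < box#12 < box#1 < box#4 < box#6 < box#9.
So box#8 < box#9; box#8 is the lighter of the two.

box#8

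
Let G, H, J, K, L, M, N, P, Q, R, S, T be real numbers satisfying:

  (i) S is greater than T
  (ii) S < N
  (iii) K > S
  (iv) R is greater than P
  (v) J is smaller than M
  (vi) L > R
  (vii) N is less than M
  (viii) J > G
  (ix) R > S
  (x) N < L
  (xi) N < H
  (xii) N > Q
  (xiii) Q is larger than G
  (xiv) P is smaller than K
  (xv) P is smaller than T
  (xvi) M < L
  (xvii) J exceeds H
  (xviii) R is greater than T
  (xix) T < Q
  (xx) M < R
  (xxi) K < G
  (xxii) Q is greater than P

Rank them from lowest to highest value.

The consecutive links are each given: P < T; T < S; S < K; K < G; G < Q; Q < N; N < H; H < J; J < M; M < R; R < L.

P < T < S < K < G < Q < N < H < J < M < R < L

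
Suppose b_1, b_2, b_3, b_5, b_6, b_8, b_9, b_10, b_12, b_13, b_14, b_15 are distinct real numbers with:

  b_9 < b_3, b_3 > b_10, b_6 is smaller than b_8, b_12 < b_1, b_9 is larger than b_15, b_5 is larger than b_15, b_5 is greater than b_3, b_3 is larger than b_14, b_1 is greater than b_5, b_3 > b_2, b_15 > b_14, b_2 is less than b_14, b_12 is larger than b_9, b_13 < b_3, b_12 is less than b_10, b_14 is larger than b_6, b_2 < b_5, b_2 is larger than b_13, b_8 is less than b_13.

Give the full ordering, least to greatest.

b_6 < b_8 < b_13 < b_2 < b_14 < b_15 < b_9 < b_12 < b_10 < b_3 < b_5 < b_1

Each adjacent pair is fixed by a given relation: b_6 < b_8; b_8 < b_13; b_13 < b_2; b_2 < b_14; b_14 < b_15; b_15 < b_9; b_9 < b_12; b_12 < b_10; b_10 < b_3; b_3 < b_5; b_5 < b_1. Chaining them end to end gives the full order.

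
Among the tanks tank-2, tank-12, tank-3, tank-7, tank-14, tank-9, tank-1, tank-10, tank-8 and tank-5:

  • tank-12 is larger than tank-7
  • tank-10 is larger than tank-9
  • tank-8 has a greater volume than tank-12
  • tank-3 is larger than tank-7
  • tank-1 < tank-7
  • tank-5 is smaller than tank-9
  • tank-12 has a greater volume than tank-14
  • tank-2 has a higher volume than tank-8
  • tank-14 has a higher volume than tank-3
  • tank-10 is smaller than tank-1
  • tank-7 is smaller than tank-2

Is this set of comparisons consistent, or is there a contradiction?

Every relation is compatible with tank-5 < tank-9 < tank-10 < tank-1 < tank-7 < tank-3 < tank-14 < tank-12 < tank-8 < tank-2; the set is consistent.

consistent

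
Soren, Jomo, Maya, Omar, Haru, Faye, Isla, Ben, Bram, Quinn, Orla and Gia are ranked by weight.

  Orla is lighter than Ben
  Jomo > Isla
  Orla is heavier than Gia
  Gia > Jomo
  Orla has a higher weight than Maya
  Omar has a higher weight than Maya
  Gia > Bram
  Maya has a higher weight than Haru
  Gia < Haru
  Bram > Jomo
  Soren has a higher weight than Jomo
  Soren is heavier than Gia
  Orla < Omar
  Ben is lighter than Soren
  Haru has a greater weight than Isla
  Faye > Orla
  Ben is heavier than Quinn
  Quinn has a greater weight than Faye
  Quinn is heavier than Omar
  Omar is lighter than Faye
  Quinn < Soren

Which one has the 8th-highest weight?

Haru

Piecing the relations together gives one ordering: Isla < Jomo < Bram < Gia < Haru < Maya < Orla < Omar < Faye < Quinn < Ben < Soren.
The 8th largest is Haru.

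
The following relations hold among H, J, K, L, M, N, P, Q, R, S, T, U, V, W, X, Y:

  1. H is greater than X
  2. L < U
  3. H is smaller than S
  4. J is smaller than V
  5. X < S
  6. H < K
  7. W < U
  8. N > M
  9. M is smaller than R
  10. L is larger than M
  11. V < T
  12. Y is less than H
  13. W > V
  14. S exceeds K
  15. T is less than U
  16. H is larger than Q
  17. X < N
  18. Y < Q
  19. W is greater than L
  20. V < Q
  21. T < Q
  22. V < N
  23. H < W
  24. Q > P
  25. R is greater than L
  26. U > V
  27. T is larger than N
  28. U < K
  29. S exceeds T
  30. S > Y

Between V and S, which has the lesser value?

V

V < N and N < T give V < T.
Then T < Q extends the chain to Q.
Then Q < H extends the chain to H.
With H < W: V < N < T < Q < H < W.
With W < U: V < N < T < Q < H < W < U.
With U < K: V < N < T < Q < H < W < U < K.
Then K < S extends the chain to S.
So V < S; V is the smaller of the two.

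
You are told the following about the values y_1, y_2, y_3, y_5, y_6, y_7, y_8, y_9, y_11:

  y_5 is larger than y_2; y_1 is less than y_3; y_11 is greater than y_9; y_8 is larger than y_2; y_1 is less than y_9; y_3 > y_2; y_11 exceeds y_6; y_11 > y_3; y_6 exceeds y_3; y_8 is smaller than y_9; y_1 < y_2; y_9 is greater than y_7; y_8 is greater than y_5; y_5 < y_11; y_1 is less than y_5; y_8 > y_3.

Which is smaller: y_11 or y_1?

y_1

y_1 < y_2 and y_2 < y_5 give y_1 < y_5.
With y_5 < y_8: y_1 < y_2 < y_5 < y_8.
Then y_8 < y_9 extends the chain to y_9.
Then y_9 < y_11 extends the chain to y_11.
So y_1 < y_11; y_1 is the smaller of the two.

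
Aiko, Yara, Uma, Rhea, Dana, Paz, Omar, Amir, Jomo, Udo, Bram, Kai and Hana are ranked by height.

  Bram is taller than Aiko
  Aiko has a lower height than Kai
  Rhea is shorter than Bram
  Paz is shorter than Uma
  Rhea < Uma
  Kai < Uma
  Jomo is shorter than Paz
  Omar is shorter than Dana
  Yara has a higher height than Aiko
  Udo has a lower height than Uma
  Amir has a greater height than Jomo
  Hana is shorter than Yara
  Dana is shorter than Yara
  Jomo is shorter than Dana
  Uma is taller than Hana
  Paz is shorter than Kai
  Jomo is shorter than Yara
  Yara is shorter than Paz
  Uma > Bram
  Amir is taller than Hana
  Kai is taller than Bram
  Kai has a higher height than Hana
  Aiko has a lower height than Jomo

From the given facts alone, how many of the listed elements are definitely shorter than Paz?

Directly below Paz: Jomo, Yara.
One step further: Aiko, Hana, Dana (5 so far).
One step further: Omar (6 so far).
Nothing else is reachable below Paz; 6 in all.

6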